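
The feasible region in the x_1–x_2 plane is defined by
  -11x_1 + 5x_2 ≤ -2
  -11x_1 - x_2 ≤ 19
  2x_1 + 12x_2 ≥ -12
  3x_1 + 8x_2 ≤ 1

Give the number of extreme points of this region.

Pairwise boundary intersections that survive every other constraint:
  (-18/71, -68/71)
  (21/103, 5/103)
  (27/5, -19/10)

3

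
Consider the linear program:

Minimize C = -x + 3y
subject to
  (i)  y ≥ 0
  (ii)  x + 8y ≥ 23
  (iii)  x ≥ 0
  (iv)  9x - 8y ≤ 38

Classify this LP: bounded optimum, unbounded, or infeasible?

Vertices and C = -x + 3y:
  (0, 23/8) → C = 69/8
  (61/10, 169/80) → C = 19/80
The feasible region has finitely many vertices and no improving ray; the minimum is 19/80 at (61/10, 169/80).

bounded optimum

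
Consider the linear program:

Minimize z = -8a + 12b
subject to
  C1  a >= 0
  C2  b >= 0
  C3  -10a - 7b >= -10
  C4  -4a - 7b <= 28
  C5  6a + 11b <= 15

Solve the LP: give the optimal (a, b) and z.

a = 1, b = 0, minimum z = -8

Extreme points and z = -8a + 12b:
  (0, 0) → z = 0
  (0, 15/11) → z = 180/11
  (1, 0) → z = -8
  (5/68, 45/34) → z = 260/17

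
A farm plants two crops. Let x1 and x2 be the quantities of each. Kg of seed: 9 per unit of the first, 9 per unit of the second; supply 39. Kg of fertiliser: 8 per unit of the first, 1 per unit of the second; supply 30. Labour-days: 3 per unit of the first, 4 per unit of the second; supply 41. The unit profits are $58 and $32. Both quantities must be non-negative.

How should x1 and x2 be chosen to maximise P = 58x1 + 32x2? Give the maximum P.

x1 = 11/3, x2 = 2/3, maximum P = 234

Vertices and P = 58x1 + 32x2:
  (0, 0) → P = 0
  (0, 13/3) → P = 416/3
  (15/4, 0) → P = 435/2
  (11/3, 2/3) → P = 234

At the optimal vertex, 9x1 + 9x2 = 39 and 8x1 + x2 = 30.
Solving simultaneously gives x1 = 11/3, x2 = 2/3.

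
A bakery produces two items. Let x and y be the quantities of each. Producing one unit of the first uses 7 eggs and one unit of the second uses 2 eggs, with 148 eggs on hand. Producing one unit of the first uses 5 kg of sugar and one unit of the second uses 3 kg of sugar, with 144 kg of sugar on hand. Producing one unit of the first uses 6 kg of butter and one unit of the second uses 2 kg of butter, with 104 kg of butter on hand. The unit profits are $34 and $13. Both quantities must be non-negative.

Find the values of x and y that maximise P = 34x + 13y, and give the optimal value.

Extreme points and P = 34x + 13y:
  (0, 0) → P = 0
  (0, 48) → P = 624
  (52/3, 0) → P = 1768/3
  (3, 43) → P = 661

At the optimal vertex, 5x + 3y = 144 and 6x + 2y = 104.
Solving simultaneously gives x = 3, y = 43.

x = 3, y = 43, maximum P = 661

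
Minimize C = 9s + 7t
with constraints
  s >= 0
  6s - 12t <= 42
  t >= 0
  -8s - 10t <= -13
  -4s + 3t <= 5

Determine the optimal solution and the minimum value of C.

s = 0, t = 13/10, minimum C = 91/10

Corner points and C = 9s + 7t:
  (0, 13/10) → C = 91/10
  (0, 5/3) → C = 35/3
  (7, 0) → C = 63
  (13/8, 0) → C = 117/8
The feasible region is unbounded (it extends along (3, 4), (2, 1)), but C strictly increases along every unbounded feasible direction, so there is no improving ray and the minimum is attained at a vertex.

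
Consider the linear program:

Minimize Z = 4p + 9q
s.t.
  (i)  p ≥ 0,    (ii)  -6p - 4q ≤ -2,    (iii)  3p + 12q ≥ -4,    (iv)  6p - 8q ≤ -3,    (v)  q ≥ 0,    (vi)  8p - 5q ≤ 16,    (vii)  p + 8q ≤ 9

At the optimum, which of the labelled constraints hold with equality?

(ii) and (iv)

Vertices and Z = 4p + 9q:
  (0, 1/2) → Z = 9/2
  (0, 9/8) → Z = 81/8
  (1/18, 5/12) → Z = 143/36
  (6/7, 57/56) → Z = 705/56

The minimum is at (1/18, 5/12). Substituting into each constraint, equality holds for (ii) and (iv); the remaining constraints have slack.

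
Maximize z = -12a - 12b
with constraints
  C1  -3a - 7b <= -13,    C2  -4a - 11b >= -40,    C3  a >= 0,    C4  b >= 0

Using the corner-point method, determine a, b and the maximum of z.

Corner points and z = -12a - 12b:
  (0, 13/7) → z = -156/7
  (13/3, 0) → z = -52
  (0, 40/11) → z = -480/11
  (10, 0) → z = -120

a = 0, b = 13/7, maximum z = -156/7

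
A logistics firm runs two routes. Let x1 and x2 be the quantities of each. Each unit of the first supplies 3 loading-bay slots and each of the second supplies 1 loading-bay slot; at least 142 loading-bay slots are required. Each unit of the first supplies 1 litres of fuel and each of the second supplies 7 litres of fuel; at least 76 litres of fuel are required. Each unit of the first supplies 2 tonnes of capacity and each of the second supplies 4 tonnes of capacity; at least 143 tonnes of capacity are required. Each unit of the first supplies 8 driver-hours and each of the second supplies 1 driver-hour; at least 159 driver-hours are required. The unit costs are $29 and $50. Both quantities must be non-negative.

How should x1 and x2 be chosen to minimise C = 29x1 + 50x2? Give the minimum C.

x1 = 85/2, x2 = 29/2, minimum C = 3915/2

Extreme points and C = 29x1 + 50x2:
  (0, 159) → C = 7950
  (76, 0) → C = 2204
  (85/2, 29/2) → C = 3915/2
  (17/5, 659/5) → C = 33443/5
  (697/10, 9/10) → C = 20663/10
The feasible region is unbounded (it extends along (0, 1), (1, 0)), but C strictly increases along every unbounded feasible direction, so there is no improving ray and the minimum is attained at a vertex.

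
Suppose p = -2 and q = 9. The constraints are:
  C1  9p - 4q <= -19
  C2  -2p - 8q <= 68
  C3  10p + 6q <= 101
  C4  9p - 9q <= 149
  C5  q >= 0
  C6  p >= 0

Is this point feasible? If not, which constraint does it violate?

Constraint C6: p = -2, which is not ≥ 0. All other constraints are satisfied.

not feasible — violates C6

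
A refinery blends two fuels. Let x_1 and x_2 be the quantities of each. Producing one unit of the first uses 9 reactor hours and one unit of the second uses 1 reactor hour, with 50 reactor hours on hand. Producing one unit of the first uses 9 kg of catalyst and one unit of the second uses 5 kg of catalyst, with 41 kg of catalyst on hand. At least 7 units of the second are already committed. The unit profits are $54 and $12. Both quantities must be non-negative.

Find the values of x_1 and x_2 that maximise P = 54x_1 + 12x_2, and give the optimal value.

x_1 = 2/3, x_2 = 7, maximum P = 120

Corner points and P = 54x_1 + 12x_2:
  (0, 41/5) → P = 492/5
  (0, 7) → P = 84
  (2/3, 7) → P = 120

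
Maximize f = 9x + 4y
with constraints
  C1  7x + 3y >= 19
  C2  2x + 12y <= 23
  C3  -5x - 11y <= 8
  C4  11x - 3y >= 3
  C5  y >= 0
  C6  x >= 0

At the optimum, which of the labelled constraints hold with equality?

Extreme points and f = 9x + 4y:
  (53/26, 41/26) → f = 641/26
  (19/7, 0) → f = 171/7
  (23/2, 0) → f = 207/2

The maximum is at (23/2, 0). Substituting into each constraint, equality holds for C2 and C5; the remaining constraints have slack.

C2 and C5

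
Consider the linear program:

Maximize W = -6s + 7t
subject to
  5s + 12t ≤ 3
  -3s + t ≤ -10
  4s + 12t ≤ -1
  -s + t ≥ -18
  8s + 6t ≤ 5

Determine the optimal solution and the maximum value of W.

Corner points and W = -6s + 7t:
  (-4, -22) → W = -130
  (5/2, -5/2) → W = -65/2
  (113/14, -139/14) → W = -1651/14

The binding constraints are -3s + t = -10 and 8s + 6t = 5.
Solving simultaneously gives s = 5/2, t = -5/2.

s = 5/2, t = -5/2, maximum W = -65/2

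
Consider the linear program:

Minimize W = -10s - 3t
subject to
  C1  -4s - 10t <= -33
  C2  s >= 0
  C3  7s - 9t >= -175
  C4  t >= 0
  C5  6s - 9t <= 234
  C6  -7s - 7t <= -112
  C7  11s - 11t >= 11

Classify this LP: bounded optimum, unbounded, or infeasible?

unbounded

From the feasible point (92, 91), moving in the direction (9, 7) keeps every constraint satisfied while W decreases without bound.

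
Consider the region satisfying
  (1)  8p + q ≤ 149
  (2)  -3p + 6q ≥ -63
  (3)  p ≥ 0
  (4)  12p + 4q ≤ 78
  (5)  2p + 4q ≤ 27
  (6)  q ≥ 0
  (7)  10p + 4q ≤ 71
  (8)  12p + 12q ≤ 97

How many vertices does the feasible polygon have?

5

Intersecting each pair of boundary lines and keeping only the points that satisfy every inequality leaves:
  (0, 27/4)
  (0, 0)
  (13/2, 0)
  (137/24, 19/8)
  (8/3, 65/12)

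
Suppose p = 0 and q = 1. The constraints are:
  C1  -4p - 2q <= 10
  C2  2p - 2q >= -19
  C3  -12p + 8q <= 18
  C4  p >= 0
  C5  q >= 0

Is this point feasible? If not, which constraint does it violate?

C1: -2 ≤ 10 ✓
C2: -2 ≥ -19 ✓
C3: 8 ≤ 18 ✓
C4: 0 ≥ 0 ✓
C5: 1 ≥ 0 ✓

feasible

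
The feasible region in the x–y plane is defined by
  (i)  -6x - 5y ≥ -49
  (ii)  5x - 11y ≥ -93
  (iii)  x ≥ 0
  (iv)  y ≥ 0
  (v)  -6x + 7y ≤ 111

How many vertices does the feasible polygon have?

4

The feasible vertices (each the meet of two boundaries and inside every other half-plane) are:
  (74/91, 803/91)
  (49/6, 0)
  (0, 93/11)
  (0, 0)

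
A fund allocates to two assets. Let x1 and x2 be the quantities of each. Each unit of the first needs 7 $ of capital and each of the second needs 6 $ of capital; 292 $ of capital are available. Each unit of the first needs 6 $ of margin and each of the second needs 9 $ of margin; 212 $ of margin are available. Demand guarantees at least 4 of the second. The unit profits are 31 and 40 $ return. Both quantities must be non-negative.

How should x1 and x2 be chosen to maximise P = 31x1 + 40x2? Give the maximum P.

Extreme points and P = 31x1 + 40x2:
  (0, 212/9) → P = 8480/9
  (0, 4) → P = 160
  (88/3, 4) → P = 3208/3

x1 = 88/3, x2 = 4, maximum P = 3208/3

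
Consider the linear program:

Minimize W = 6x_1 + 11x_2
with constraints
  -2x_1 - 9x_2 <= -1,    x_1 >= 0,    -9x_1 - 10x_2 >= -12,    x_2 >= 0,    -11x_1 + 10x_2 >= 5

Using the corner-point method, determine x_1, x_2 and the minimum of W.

x_1 = 0, x_2 = 1/2, minimum W = 11/2

The optimum lies where x_1 = 0 and -11x_1 + 10x_2 = 5.
Solving simultaneously gives x_1 = 0, x_2 = 1/2.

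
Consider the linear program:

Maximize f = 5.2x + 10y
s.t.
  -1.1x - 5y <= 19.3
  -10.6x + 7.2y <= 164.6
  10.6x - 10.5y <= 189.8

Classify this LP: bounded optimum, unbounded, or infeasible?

unbounded

From the feasible point (-24049/1523, -588/1523), moving in the direction (10.5, 10.6) keeps every constraint satisfied while f increases without bound.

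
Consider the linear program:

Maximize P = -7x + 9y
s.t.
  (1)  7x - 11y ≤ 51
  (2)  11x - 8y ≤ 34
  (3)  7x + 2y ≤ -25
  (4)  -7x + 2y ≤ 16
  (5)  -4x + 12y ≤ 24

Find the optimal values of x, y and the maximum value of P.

x = -41/14, y = -9/4, maximum P = 1/4

Feasible corners and P = -7x + 9y:
  (-173/91, -76/13) → P = -511/13
  (-278/63, -67/9) → P = -325/9
  (-41/14, -9/4) → P = 1/4

At the optimal vertex, 7x + 2y = -25 and -7x + 2y = 16.
Solving simultaneously gives x = -41/14, y = -9/4.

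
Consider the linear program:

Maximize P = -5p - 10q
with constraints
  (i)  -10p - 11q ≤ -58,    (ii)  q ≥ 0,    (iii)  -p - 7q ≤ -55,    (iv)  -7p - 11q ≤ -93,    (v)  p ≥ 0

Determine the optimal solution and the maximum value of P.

Vertices and P = -5p - 10q:
  (55, 0) → P = -275
  (23/19, 146/19) → P = -1575/19
  (0, 93/11) → P = -930/11
The feasible region is unbounded (it extends along (0, 1), (1, 0)), but P strictly decreases along every unbounded feasible direction, so there is no improving ray and the maximum is attained at a vertex.

p = 23/19, q = 146/19, maximum P = -1575/19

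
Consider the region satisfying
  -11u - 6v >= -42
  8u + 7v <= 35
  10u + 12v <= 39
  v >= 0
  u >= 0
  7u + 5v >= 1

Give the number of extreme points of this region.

Pairwise boundary intersections that survive every other constraint:
  (15/4, 1/8)
  (42/11, 0)
  (0, 13/4)
  (1/7, 0)
  (0, 1/5)

5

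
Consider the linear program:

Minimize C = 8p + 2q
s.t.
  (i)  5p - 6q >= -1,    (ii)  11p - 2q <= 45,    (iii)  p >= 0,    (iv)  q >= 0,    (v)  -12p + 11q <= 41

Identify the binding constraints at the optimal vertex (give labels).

(iii) and (iv)

Extreme points and C = 8p + 2q:
  (34/7, 59/14) → C = 331/7
  (0, 1/6) → C = 1/3
  (45/11, 0) → C = 360/11
  (0, 0) → C = 0

The minimum is at (0, 0). Substituting into each constraint, equality holds for (iii) and (iv); the remaining constraints have slack.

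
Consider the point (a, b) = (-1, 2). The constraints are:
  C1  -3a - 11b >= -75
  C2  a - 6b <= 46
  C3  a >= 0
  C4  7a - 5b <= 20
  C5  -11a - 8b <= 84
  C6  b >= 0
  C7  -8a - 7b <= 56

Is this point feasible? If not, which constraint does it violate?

Constraint C3: a = -1, which is not ≥ 0. All other constraints are satisfied.

not feasible — violates C3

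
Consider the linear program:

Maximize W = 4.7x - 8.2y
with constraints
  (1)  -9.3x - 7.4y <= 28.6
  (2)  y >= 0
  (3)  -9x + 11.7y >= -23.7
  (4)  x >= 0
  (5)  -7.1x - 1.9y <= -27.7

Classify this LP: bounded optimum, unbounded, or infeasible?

bounded optimum

Extreme points and W = 4.7x - 8.2y:
  (12304/3339, 2701/3339) → W = 178403/16695
  (0, 277/19) → W = -11357/95
The feasible region has finitely many vertices and no improving ray; the maximum is 178403/16695 at (12304/3339, 2701/3339).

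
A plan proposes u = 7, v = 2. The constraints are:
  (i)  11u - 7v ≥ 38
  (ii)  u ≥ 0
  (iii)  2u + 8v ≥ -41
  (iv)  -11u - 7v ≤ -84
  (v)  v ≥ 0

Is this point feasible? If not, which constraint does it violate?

feasible

(i): 63 ≥ 38 ✓
(ii): 7 ≥ 0 ✓
(iii): 30 ≥ -41 ✓
(iv): -91 ≤ -84 ✓
(v): 2 ≥ 0 ✓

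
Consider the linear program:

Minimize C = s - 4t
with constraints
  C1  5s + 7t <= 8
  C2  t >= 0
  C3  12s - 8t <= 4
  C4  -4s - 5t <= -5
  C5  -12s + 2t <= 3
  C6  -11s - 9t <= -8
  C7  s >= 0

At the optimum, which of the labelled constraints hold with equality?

C1 and C7

Extreme points and C = s - 4t:
  (23/31, 19/31) → C = -53/31
  (0, 8/7) → C = -32/7
  (15/23, 11/23) → C = -29/23
  (0, 1) → C = -4

The minimum is at (0, 8/7). Substituting into each constraint, equality holds for C1 and C7; the remaining constraints have slack.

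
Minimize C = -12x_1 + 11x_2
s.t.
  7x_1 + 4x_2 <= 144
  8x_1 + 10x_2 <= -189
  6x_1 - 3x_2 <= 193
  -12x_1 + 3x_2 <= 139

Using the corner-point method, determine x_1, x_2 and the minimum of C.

The binding constraints are 6x_1 - 3x_2 = 193 and -12x_1 + 3x_2 = 139.
Solving simultaneously gives x_1 = -166/3, x_2 = -175.

x_1 = -166/3, x_2 = -175, minimum C = -1261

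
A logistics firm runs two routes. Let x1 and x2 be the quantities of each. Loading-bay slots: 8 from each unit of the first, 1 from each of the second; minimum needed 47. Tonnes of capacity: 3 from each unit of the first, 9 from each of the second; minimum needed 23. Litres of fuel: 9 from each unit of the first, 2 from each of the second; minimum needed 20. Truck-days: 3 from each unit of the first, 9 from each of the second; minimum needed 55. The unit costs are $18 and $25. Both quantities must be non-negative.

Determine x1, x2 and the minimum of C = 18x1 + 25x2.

x1 = 16/3, x2 = 13/3, minimum C = 613/3

Feasible corners and C = 18x1 + 25x2:
  (0, 47) → C = 1175
  (55/3, 0) → C = 330
  (16/3, 13/3) → C = 613/3
The feasible region is unbounded (it extends along (0, 1), (1, 0)), but C strictly increases along every unbounded feasible direction, so there is no improving ray and the minimum is attained at a vertex.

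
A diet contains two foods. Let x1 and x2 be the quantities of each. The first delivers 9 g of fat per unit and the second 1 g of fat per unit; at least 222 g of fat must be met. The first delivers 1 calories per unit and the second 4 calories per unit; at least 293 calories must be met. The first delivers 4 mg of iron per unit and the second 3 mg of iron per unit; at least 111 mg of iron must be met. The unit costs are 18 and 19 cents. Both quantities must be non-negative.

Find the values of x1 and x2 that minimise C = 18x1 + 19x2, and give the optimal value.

x1 = 17, x2 = 69, minimum C = 1617

Extreme points and C = 18x1 + 19x2:
  (0, 222) → C = 4218
  (293, 0) → C = 5274
  (17, 69) → C = 1617
The feasible region is unbounded (it extends along (0, 1), (1, 0)), but C strictly increases along every unbounded feasible direction, so there is no improving ray and the minimum is attained at a vertex.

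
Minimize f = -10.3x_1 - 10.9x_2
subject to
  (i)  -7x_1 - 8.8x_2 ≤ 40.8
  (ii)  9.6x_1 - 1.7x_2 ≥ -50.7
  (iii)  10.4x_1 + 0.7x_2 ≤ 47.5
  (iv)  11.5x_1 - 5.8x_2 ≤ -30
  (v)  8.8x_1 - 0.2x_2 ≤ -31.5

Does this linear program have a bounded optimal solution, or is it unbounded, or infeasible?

bounded optimum

Corner points and f = -10.3x_1 - 10.9x_2:
  (-25776/4819, -1839/4819) → f = 2855379/48190
  (-2378/657, -2309/1314) → f = 247183/4380
  (-4341/1304, 1797/163) → f = -1119861/13040
The feasible region has finitely many vertices and no improving ray; the minimum is -1119861/13040 at (-4341/1304, 1797/163).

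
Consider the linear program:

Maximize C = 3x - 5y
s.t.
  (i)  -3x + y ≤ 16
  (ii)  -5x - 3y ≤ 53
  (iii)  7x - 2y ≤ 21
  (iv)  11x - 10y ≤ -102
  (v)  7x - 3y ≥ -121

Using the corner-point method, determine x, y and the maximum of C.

x = -58/19, y = 130/19, maximum C = -824/19

Vertices and C = 3x - 5y:
  (-58/19, 130/19) → C = -824/19
  (73/2, 251/2) → C = -518
  (69/8, 315/16) → C = -1161/16
  (305/7, 142) → C = -4055/7

At the optimal vertex, -3x + y = 16 and 11x - 10y = -102.
Solving simultaneously gives x = -58/19, y = 130/19.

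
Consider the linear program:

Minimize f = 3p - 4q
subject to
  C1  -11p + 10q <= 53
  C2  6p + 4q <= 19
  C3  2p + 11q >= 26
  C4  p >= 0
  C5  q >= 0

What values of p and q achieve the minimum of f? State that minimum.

p = 0, q = 19/4, minimum f = -19

Vertices and f = 3p - 4q:
  (105/58, 59/29) → f = -157/58
  (0, 19/4) → f = -19
  (0, 26/11) → f = -104/11

The optimum lies where 6p + 4q = 19 and p = 0.
Solving simultaneously gives p = 0, q = 19/4.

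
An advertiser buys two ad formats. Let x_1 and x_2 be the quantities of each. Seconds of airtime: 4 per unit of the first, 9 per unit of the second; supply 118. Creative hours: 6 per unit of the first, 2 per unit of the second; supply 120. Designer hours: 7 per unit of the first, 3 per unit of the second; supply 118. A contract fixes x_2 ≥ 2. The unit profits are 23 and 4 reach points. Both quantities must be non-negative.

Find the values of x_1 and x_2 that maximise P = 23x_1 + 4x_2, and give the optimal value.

x_1 = 16, x_2 = 2, maximum P = 376

Corner points and P = 23x_1 + 4x_2:
  (0, 118/9) → P = 472/9
  (0, 2) → P = 8
  (236/17, 118/17) → P = 5900/17
  (16, 2) → P = 376

The binding constraints are 7x_1 + 3x_2 = 118 and x_2 = 2.
Solving simultaneously gives x_1 = 16, x_2 = 2.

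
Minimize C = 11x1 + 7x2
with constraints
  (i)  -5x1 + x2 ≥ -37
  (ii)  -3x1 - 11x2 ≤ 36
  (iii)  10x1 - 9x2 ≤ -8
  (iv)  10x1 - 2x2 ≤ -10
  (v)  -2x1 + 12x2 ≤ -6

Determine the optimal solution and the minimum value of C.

Corner points and C = 11x1 + 7x2:
  (-412/137, -336/137) → C = -6884/137
  (-183/29, -45/29) → C = -2328/29
  (-25/17, -38/51) → C = -1091/51

x1 = -183/29, x2 = -45/29, minimum C = -2328/29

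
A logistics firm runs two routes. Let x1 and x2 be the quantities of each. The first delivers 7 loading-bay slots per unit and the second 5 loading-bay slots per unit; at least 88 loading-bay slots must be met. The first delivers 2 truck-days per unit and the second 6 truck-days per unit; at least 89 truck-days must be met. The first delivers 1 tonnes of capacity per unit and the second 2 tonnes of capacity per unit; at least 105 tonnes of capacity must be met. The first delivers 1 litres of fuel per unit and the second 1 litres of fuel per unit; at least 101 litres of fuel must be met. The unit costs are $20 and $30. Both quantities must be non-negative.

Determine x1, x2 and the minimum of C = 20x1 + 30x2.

Extreme points and C = 20x1 + 30x2:
  (0, 101) → C = 3030
  (105, 0) → C = 2100
  (97, 4) → C = 2060
The feasible region is unbounded (it extends along (0, 1), (1, 0)), but C strictly increases along every unbounded feasible direction, so there is no improving ray and the minimum is attained at a vertex.

x1 = 97, x2 = 4, minimum C = 2060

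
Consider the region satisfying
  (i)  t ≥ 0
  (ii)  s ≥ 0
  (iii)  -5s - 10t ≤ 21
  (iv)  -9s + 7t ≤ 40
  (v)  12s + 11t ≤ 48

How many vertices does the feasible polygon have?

Intersecting each pair of boundary lines and keeping only the points that satisfy every inequality leaves:
  (0, 0)
  (4, 0)
  (0, 48/11)

3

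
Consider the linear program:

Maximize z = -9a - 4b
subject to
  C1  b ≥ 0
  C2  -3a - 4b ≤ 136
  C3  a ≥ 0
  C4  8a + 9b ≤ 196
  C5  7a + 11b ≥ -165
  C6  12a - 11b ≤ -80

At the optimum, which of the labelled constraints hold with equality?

C3 and C6

Extreme points and z = -9a - 4b:
  (0, 196/9) → z = -784/9
  (0, 80/11) → z = -320/11
  (359/49, 748/49) → z = -127

The maximum is at (0, 80/11). Substituting into each constraint, equality holds for C3 and C6; the remaining constraints have slack.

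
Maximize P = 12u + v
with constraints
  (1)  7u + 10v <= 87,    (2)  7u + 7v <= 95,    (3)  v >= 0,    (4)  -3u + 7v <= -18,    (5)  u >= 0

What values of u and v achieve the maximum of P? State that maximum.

u = 87/7, v = 0, maximum P = 1044/7

Feasible corners and P = 12u + v:
  (87/7, 0) → P = 1044/7
  (789/79, 135/79) → P = 9603/79
  (6, 0) → P = 72

The binding constraints are 7u + 10v = 87 and v = 0.
Solving simultaneously gives u = 87/7, v = 0.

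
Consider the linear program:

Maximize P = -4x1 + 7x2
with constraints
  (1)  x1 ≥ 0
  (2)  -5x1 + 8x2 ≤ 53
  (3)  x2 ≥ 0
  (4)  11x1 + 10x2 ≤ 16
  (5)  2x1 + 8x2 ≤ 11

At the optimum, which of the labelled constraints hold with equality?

Corner points and P = -4x1 + 7x2:
  (0, 0) → P = 0
  (0, 11/8) → P = 77/8
  (16/11, 0) → P = -64/11
  (9/34, 89/68) → P = 551/68

The maximum is at (0, 11/8). Substituting into each constraint, equality holds for (1) and (5); the remaining constraints have slack.

(1) and (5)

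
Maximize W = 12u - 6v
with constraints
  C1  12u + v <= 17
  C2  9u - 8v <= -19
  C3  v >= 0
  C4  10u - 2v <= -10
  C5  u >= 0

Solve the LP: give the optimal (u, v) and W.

Vertices and W = 12u - 6v:
  (12/17, 145/17) → W = -726/17
  (0, 17) → W = -102
  (0, 5) → W = -30

At the optimal vertex, 10u - 2v = -10 and u = 0.
Solving simultaneously gives u = 0, v = 5.

u = 0, v = 5, maximum W = -30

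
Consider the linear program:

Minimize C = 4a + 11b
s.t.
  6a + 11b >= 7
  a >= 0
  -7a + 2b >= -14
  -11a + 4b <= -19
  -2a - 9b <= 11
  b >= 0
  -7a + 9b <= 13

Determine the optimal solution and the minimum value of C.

Vertices and C = 4a + 11b:
  (3, 7/2) → C = 101/2
  (2, 0) → C = 8
  (19/11, 0) → C = 76/11

The optimum lies where -11a + 4b = -19 and b = 0.
Solving simultaneously gives a = 19/11, b = 0.

a = 19/11, b = 0, minimum C = 76/11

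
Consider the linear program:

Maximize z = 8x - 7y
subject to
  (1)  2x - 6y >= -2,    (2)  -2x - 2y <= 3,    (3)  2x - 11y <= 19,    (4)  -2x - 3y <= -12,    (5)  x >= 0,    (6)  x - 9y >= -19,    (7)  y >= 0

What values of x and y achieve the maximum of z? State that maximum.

x = 380/7, y = 57/7, maximum z = 2641/7

Extreme points and z = 8x - 7y:
  (11/3, 14/9) → z = 166/9
  (8, 3) → z = 43
  (380/7, 57/7) → z = 2641/7
  (19/2, 0) → z = 76
  (6, 0) → z = 48

At the optimal vertex, 2x - 11y = 19 and x - 9y = -19.
Solving simultaneously gives x = 380/7, y = 57/7.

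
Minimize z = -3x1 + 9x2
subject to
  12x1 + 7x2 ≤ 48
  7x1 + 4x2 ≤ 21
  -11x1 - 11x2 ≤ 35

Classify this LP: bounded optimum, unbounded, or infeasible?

Corner points and z = -3x1 + 9x2:
  (-45, 84) → z = 891
  (371/33, -476/33) → z = -1799/11
The feasible region has finitely many vertices and no improving ray; the minimum is -1799/11 at (371/33, -476/33).

bounded optimum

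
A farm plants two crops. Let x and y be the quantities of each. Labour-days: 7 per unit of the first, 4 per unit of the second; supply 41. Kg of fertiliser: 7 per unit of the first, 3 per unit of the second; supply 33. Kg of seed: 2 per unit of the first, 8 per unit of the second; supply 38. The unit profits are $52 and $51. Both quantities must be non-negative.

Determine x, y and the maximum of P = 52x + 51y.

Extreme points and P = 52x + 51y:
  (0, 0) → P = 0
  (0, 19/4) → P = 969/4
  (33/7, 0) → P = 1716/7
  (3, 4) → P = 360

The binding constraints are 7x + 3y = 33 and 2x + 8y = 38.
Solving simultaneously gives x = 3, y = 4.

x = 3, y = 4, maximum P = 360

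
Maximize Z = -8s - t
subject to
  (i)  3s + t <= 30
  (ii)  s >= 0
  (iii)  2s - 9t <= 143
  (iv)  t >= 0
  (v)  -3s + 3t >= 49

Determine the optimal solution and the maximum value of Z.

s = 0, t = 49/3, maximum Z = -49/3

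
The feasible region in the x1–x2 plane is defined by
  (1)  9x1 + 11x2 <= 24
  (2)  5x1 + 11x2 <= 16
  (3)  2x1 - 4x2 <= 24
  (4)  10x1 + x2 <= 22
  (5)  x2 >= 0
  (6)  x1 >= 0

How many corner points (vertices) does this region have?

5

The feasible vertices (each the meet of two boundaries and inside every other half-plane) are:
  (2, 6/11)
  (218/101, 42/101)
  (0, 16/11)
  (11/5, 0)
  (0, 0)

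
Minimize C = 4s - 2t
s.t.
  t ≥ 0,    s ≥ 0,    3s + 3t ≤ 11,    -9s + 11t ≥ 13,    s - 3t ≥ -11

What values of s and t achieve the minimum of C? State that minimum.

Corner points and C = 4s - 2t:
  (0, 11/3) → C = -22/3
  (0, 13/11) → C = -26/11
  (41/30, 23/10) → C = 13/15

At the optimal vertex, s = 0 and 3s + 3t = 11.
Solving simultaneously gives s = 0, t = 11/3.

s = 0, t = 11/3, minimum C = -22/3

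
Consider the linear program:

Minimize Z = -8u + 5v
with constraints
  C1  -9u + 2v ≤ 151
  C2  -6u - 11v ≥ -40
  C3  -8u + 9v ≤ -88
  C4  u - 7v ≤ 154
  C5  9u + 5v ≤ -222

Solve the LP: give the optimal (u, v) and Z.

Feasible corners and Z = -8u + 5v:
  (-770/47, -1144/47) → Z = 440/47
  (-1558/121, -2568/121) → Z = -376/121
  (-196/17, -402/17) → Z = -26

The optimum lies where u - 7v = 154 and 9u + 5v = -222.
Solving simultaneously gives u = -196/17, v = -402/17.

u = -196/17, v = -402/17, minimum Z = -26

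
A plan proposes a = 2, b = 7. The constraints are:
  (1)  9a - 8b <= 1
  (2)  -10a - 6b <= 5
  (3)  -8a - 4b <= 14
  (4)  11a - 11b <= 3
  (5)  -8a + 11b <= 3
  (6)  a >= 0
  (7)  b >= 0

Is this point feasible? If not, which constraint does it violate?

not feasible — violates (5)

Constraint (5): -8a + 11b = 61, which is not ≤ 3. All other constraints are satisfied.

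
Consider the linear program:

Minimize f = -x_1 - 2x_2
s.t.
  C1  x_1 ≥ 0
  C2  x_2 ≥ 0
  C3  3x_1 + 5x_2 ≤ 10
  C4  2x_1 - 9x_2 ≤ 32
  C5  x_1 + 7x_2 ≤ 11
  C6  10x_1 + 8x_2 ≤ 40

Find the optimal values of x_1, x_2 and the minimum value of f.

Feasible corners and f = -x_1 - 2x_2:
  (0, 0) → f = 0
  (0, 11/7) → f = -22/7
  (10/3, 0) → f = -10/3
  (15/16, 23/16) → f = -61/16

x_1 = 15/16, x_2 = 23/16, minimum f = -61/16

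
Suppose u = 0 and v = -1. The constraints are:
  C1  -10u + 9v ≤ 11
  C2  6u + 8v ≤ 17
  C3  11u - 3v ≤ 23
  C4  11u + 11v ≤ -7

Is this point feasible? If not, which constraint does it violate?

feasible

C1: -9 ≤ 11 ✓
C2: -8 ≤ 17 ✓
C3: 3 ≤ 23 ✓
C4: -11 ≤ -7 ✓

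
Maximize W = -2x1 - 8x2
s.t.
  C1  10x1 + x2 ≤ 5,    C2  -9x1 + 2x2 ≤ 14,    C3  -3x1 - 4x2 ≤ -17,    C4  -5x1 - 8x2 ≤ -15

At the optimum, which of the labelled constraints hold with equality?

Feasible corners and W = -2x1 - 8x2:
  (-4/29, 185/29) → W = -1472/29
  (3/37, 155/37) → W = -1246/37
  (-11/21, 65/14) → W = -758/21

The maximum is at (3/37, 155/37). Substituting into each constraint, equality holds for C1 and C3; the remaining constraints have slack.

C1 and C3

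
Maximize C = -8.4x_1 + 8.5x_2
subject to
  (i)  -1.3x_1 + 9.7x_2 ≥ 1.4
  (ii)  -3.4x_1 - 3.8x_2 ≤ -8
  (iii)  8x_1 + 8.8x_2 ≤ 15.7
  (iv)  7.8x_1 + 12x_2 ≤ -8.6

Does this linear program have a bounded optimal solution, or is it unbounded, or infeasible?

infeasible

The boundaries -1.3x_1 + 9.7x_2 = 1.4 and 7.8x_1 + 12x_2 = -8.6 meet at (-5011/4563, -1/351), but that point violates -3.4x_1 - 3.8x_2 ≤ -8. Every candidate vertex is excluded by some other constraint, so the feasible region is empty.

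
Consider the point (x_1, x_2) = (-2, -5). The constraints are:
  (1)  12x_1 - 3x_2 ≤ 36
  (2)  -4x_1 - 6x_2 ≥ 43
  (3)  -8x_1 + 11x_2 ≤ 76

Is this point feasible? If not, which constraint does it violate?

not feasible — violates (2)

Constraint (2): -4x_1 - 6x_2 = 38, which is not ≥ 43. All other constraints are satisfied.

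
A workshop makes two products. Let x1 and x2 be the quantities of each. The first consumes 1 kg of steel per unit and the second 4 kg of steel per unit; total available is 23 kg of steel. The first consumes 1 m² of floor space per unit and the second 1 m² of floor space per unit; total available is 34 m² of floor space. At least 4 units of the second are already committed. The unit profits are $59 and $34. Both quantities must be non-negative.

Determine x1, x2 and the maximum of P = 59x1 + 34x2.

x1 = 7, x2 = 4, maximum P = 549

The optimum lies where x1 + 4x2 = 23 and x2 = 4.
Solving simultaneously gives x1 = 7, x2 = 4.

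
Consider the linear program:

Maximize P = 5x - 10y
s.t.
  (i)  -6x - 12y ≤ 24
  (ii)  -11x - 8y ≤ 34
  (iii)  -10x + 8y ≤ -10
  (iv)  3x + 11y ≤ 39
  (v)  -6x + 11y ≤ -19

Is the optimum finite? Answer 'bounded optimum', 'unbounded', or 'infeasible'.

unbounded

From the feasible point (-6/23, -43/23), moving in the direction (11, -3) keeps every constraint satisfied while P increases without bound.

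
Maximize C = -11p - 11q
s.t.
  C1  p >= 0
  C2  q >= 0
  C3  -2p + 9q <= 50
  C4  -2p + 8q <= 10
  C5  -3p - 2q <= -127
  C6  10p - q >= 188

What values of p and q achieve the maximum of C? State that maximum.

Extreme points and C = -11p - 11q:
  (127/3, 0) → C = -1397/3
  (155, 40) → C = -2145
  (249/7, 71/7) → C = -3520/7
The feasible region is unbounded (it extends along (9, 2), (1, 0)), but C strictly decreases along every unbounded feasible direction, so there is no improving ray and the maximum is attained at a vertex.

The optimum lies where q = 0 and -3p - 2q = -127.
Solving simultaneously gives p = 127/3, q = 0.

p = 127/3, q = 0, maximum C = -1397/3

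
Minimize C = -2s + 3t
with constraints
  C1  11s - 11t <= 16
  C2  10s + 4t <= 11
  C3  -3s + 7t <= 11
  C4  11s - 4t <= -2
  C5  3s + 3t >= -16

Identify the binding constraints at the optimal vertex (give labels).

Vertices and C = -2s + 3t:
  (-86/77, -18/7) → C = -422/77
  (-64/33, -112/33) → C = -208/33
  (33/82, 143/82) → C = 363/82
  (3/7, 47/28) → C = 117/28
  (-29/6, -1/2) → C = 49/6

The minimum is at (-64/33, -112/33). Substituting into each constraint, equality holds for C1 and C5; the remaining constraints have slack.

C1 and C5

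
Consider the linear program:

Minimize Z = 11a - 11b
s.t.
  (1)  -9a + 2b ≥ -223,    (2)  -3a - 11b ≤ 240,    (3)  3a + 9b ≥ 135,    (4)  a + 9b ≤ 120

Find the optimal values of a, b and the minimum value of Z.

a = 15/2, b = 25/2, minimum Z = -55

Extreme points and Z = 11a - 11b:
  (759/29, 182/29) → Z = 6347/29
  (2247/83, 857/83) → Z = 15290/83
  (15/2, 25/2) → Z = -55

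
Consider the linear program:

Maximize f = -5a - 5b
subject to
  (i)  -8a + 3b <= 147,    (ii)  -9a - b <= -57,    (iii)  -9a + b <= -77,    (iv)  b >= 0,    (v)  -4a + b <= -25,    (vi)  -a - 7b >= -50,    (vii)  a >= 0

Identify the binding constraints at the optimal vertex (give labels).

(iii) and (iv)

Extreme points and f = -5a - 5b:
  (77/9, 0) → f = -385/9
  (589/64, 373/64) → f = -2405/32
  (50, 0) → f = -250

The maximum is at (77/9, 0). Substituting into each constraint, equality holds for (iii) and (iv); the remaining constraints have slack.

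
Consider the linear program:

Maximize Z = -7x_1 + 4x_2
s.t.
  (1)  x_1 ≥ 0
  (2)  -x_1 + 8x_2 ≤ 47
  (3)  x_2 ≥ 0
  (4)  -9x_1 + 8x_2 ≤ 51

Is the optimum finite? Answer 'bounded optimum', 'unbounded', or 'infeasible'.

Corner points and Z = -7x_1 + 4x_2:
  (0, 47/8) → Z = 47/2
  (0, 0) → Z = 0
The feasible region has finitely many vertices and no improving ray; the maximum is 47/2 at (0, 47/8).

bounded optimum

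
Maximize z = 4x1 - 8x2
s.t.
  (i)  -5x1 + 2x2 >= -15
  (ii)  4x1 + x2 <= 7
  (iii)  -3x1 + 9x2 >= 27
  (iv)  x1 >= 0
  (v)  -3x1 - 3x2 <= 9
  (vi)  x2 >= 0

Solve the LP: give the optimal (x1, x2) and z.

x1 = 12/13, x2 = 43/13, maximum z = -296/13

Vertices and z = 4x1 - 8x2:
  (12/13, 43/13) → z = -296/13
  (0, 7) → z = -56
  (0, 3) → z = -24

The binding constraints are 4x1 + x2 = 7 and -3x1 + 9x2 = 27.
Solving simultaneously gives x1 = 12/13, x2 = 43/13.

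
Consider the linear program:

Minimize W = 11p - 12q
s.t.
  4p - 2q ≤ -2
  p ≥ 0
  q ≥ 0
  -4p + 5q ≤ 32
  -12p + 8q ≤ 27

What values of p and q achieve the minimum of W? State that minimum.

p = 121/28, q = 69/7, minimum W = -283/4

Extreme points and W = 11p - 12q:
  (0, 1) → W = -12
  (9/2, 10) → W = -141/2
  (0, 27/8) → W = -81/2
  (121/28, 69/7) → W = -283/4

The binding constraints are -4p + 5q = 32 and -12p + 8q = 27.
Solving simultaneously gives p = 121/28, q = 69/7.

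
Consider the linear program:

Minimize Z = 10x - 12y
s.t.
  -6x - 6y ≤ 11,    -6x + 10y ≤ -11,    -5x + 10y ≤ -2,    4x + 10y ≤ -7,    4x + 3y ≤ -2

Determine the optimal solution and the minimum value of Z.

Corner points and Z = 10x - 12y:
  (-11/24, -11/8) → Z = 143/12
  (7/2, -16/3) → Z = 99
  (13/58, -28/29) → Z = 401/29

x = -11/24, y = -11/8, minimum Z = 143/12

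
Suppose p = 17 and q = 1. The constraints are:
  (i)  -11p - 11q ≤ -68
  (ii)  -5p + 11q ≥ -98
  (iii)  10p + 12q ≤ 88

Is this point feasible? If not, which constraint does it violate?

not feasible — violates (iii)

Constraint (iii): 10p + 12q = 182, which is not ≤ 88. All other constraints are satisfied.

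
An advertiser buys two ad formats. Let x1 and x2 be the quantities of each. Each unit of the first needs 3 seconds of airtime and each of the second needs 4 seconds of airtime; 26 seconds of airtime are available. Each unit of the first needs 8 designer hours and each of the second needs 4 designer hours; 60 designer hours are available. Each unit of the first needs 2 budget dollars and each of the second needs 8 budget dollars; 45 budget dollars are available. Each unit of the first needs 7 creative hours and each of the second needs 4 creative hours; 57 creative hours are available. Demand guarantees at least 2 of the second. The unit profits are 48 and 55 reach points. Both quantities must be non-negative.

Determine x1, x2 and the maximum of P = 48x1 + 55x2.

Extreme points and P = 48x1 + 55x2:
  (0, 45/8) → P = 2475/8
  (0, 2) → P = 110
  (7/4, 83/16) → P = 5909/16
  (6, 2) → P = 398

The optimum lies where 3x1 + 4x2 = 26 and x2 = 2.
Solving simultaneously gives x1 = 6, x2 = 2.

x1 = 6, x2 = 2, maximum P = 398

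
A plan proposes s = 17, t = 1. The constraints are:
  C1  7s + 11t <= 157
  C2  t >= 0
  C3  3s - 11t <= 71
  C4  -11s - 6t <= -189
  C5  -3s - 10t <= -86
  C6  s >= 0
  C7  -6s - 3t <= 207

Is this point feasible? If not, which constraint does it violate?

Constraint C5: -3s - 10t = -61, which is not ≤ -86. All other constraints are satisfied.

not feasible — violates C5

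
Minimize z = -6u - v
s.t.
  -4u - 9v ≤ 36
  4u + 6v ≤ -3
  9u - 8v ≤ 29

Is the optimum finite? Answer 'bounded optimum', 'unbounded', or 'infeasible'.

Corner points and z = -6u - v:
  (-27/113, -440/113) → z = 602/113
  (75/43, -143/86) → z = -757/86
The feasible region has finitely many vertices and no improving ray; the minimum is -757/86 at (75/43, -143/86).

bounded optimum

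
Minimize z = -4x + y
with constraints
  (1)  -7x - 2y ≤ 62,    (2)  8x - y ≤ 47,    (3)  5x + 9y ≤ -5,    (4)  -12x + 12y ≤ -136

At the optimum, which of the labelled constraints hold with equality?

(1) and (2)

Extreme points and z = -4x + y:
  (32/23, -825/23) → z = -953/23
  (-118/27, -424/27) → z = 16/9
  (107/21, -131/21) → z = -559/21

The minimum is at (32/23, -825/23). Substituting into each constraint, equality holds for (1) and (2); the remaining constraints have slack.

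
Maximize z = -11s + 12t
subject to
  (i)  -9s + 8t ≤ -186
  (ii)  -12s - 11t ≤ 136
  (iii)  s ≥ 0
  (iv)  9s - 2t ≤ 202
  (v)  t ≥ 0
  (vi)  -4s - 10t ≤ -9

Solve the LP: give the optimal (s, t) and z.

s = 622/27, t = 8/3, maximum z = -5978/27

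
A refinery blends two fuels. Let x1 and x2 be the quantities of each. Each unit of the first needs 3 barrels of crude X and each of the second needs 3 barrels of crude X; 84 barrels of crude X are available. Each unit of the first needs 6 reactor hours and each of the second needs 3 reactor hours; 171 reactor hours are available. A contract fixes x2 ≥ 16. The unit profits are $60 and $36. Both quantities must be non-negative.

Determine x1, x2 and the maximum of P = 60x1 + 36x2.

x1 = 12, x2 = 16, maximum P = 1296

Extreme points and P = 60x1 + 36x2:
  (0, 28) → P = 1008
  (0, 16) → P = 576
  (12, 16) → P = 1296

At the optimal vertex, 3x1 + 3x2 = 84 and x2 = 16.
Solving simultaneously gives x1 = 12, x2 = 16.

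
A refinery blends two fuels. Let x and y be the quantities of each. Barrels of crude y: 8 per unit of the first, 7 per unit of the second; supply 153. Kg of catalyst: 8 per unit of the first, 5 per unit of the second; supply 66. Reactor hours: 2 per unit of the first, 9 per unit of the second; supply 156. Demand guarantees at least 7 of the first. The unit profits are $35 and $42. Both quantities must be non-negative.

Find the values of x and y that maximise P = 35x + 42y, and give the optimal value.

x = 7, y = 2, maximum P = 329

Feasible corners and P = 35x + 42y:
  (33/4, 0) → P = 1155/4
  (7, 0) → P = 245
  (7, 2) → P = 329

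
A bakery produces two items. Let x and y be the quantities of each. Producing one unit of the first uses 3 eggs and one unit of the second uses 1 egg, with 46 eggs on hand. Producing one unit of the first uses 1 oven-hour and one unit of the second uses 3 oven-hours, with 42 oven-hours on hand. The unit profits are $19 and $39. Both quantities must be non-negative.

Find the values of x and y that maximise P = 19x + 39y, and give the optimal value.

Corner points and P = 19x + 39y:
  (0, 0) → P = 0
  (0, 14) → P = 546
  (46/3, 0) → P = 874/3
  (12, 10) → P = 618

The binding constraints are 3x + y = 46 and x + 3y = 42.
Solving simultaneously gives x = 12, y = 10.

x = 12, y = 10, maximum P = 618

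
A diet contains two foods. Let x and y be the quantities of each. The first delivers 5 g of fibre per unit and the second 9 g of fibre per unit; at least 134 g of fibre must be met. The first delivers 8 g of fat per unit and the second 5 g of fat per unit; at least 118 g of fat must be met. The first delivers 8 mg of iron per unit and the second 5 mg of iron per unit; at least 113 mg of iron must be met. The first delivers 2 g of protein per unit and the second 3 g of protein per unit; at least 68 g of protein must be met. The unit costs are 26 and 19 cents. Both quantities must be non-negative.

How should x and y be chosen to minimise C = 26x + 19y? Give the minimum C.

Vertices and C = 26x + 19y:
  (0, 118/5) → C = 2242/5
  (34, 0) → C = 884
  (1, 22) → C = 444
The feasible region is unbounded (it extends along (0, 1), (1, 0)), but C strictly increases along every unbounded feasible direction, so there is no improving ray and the minimum is attained at a vertex.

The optimum lies where 8x + 5y = 118 and 2x + 3y = 68.
Solving simultaneously gives x = 1, y = 22.

x = 1, y = 22, minimum C = 444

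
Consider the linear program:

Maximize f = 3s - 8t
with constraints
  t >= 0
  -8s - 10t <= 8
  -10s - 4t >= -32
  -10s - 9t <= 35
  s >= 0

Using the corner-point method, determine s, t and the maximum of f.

s = 16/5, t = 0, maximum f = 48/5

Extreme points and f = 3s - 8t:
  (16/5, 0) → f = 48/5
  (0, 0) → f = 0
  (0, 8) → f = -64

The optimum lies where t = 0 and -10s - 4t = -32.
Solving simultaneously gives s = 16/5, t = 0.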